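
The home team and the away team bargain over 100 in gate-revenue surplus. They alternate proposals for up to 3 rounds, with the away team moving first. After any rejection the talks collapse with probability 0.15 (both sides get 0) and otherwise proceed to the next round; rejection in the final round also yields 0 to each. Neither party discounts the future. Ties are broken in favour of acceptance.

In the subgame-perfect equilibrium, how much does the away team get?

87.25

Round 3 (the away team proposes): rejection yields 0 for the home team; the away team offers 0 and keeps 100.
Round 2 (the home team proposes): rejecting gives the away team an expected 0.85 × 100 = 85. The home team offers 85 and keeps 100 − 85 = 15.
Round 1 (the away team proposes): rejecting gives the home team an expected 0.85 × 15 = 12.75. The away team offers 12.75 and keeps 100 − 12.75 = 87.25.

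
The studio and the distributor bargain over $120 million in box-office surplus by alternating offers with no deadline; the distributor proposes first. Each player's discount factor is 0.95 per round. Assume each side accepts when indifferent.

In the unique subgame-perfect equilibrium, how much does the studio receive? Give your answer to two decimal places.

58.46

In a stationary SPE each proposer offers the other exactly their discounted continuation value.
If the distributor keeps x when proposing and the studio keeps y when proposing, then x = 120 − 0.95y and y = 120 − 0.95x.
Solving: x = 120(1 − 0.95) / (1 − 0.95·0.95) = 6 / 0.0975 ≈ 61.5385.
The studio gets 120 − 61.5385 ≈ 58.4615.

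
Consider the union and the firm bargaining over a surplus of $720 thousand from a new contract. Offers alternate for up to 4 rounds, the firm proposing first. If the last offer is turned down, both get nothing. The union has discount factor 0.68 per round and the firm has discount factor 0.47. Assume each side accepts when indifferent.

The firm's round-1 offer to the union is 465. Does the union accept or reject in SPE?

Accept

Round 4 (the union proposes): the firm will accept anything ≥ 0, so the union offers 0 and keeps 720.
Round 3 (the firm proposes): the union can get 720 next round, worth 0.68 × 720 = 489.6 now, so the firm offers 489.6, keeping 230.4.
Round 2 (the union proposes): the firm can get 230.4 next round, worth 0.47 × 230.4 = 108.288 now. The union offers 108.288 and keeps 720 − 108.288 = 611.712.
So by rejecting in round 1, the union gets 611.712 next round, worth 0.68 × 611.712 = 415.96416 now.
Offer 465 ≥ 415.96416, so the union accepts.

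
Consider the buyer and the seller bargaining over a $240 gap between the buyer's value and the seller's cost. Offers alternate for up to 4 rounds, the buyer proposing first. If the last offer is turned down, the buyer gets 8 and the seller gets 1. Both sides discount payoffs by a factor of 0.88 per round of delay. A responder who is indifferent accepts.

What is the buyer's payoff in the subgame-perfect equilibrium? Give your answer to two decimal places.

Solve by backward induction from round 4.
Round 4 (the seller proposes): the buyer gets 8 if talks fail, so the seller offers 8 and keeps 232.
Round 3 (the buyer proposes): the seller can get 232 next round, worth 0.88 × 232 = 204.16 now; the buyer offers that and keeps 35.84.
Round 2 (the seller proposes): the buyer can get 35.84 next round, worth 0.88 × 35.84 = 31.5392 now, so the seller offers 31.5392, keeping 208.4608.
Round 1 (the buyer proposes): the seller can get 208.4608 next round, worth 0.88 × 208.4608 = 183.445504 now; the buyer offers that and keeps 56.554496.

56.55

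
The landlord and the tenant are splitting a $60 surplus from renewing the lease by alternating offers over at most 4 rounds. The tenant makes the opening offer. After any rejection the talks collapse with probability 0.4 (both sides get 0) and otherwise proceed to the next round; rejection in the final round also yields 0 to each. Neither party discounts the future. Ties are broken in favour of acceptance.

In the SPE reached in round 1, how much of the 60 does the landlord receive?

27.36

Round 4 (the landlord proposes): rejection yields 0 for the tenant; the landlord offers 0 and keeps 60.
Round 3 (the tenant proposes): rejecting gives the landlord an expected 0.6 × 60 = 36. The tenant offers 36 and keeps 60 − 36 = 24.
Round 2 (the landlord proposes): rejecting gives the tenant an expected 0.6 × 24 = 14.4; the landlord offers that and keeps 45.6.
Round 1 (the tenant proposes): rejecting gives the landlord an expected 0.6 × 45.6 = 27.36. The tenant offers 27.36 and keeps 60 − 27.36 = 32.64.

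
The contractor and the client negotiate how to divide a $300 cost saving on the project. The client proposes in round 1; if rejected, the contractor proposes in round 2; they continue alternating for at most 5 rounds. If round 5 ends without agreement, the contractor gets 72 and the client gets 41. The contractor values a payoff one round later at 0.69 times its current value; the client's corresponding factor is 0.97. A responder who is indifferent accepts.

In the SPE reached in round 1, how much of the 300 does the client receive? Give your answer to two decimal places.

Round 5 (the client proposes): the contractor gets 72 if talks fail, so the client offers 72 and keeps 228.
Round 4 (the contractor proposes): the client can get 228 next round, worth 0.97 × 228 = 221.16 now. The contractor offers 221.16 and keeps 300 − 221.16 = 78.84.
Round 3 (the client proposes): the contractor can get 78.84 next round, worth 0.69 × 78.84 = 54.3996 now. The client offers 54.3996 and keeps 300 − 54.3996 = 245.6004.
Round 2 (the contractor proposes): the client can get 245.6004 next round, worth 0.97 × 245.6004 = 238.232388 now, so the contractor offers 238.232388, keeping 61.767612.
Round 1 (the client proposes): the contractor can get 61.767612 next round, worth 0.69 × 61.767612 = 42.61965228 now. The client offers 42.61965228 and keeps 300 − 42.61965228 = 257.38034772.

257.38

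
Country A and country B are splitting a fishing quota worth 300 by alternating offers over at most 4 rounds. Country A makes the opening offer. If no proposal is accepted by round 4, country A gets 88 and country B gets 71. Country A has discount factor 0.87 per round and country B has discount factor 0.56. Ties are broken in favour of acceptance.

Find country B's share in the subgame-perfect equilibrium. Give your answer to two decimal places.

By backward induction:
Round 4 (country B proposes): country A gets 88 if talks fail, so country B offers 88 and keeps 212.
Round 3 (country A proposes): country B can get 212 next round, worth 0.56 × 212 = 118.72 now. Country A offers 118.72 and keeps 300 − 118.72 = 181.28.
Round 2 (country B proposes): country A can get 181.28 next round, worth 0.87 × 181.28 = 157.7136 now. Country B offers 157.7136 and keeps 300 − 157.7136 = 142.2864.
Round 1 (country A proposes): country B can get 142.2864 next round, worth 0.56 × 142.2864 = 79.680384 now; country A offers that and keeps 220.319616.

79.68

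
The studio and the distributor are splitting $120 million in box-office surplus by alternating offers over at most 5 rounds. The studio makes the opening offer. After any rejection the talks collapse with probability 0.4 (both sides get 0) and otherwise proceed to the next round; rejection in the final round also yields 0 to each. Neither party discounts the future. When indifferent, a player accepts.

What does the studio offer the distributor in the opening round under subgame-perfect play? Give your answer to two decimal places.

39.17

By backward induction:
Round 5 (the studio proposes): the distributor will accept anything ≥ 0, so the studio offers 0 and keeps 120.
Round 4 (the distributor proposes): rejecting gives the studio an expected 0.6 × 120 = 72; the distributor offers that and keeps 48.
Round 3 (the studio proposes): rejecting gives the distributor an expected 0.6 × 48 = 28.8, so the studio offers 28.8, keeping 91.2.
Round 2 (the distributor proposes): rejecting gives the studio an expected 0.6 × 91.2 = 54.72; the distributor offers that and keeps 65.28.
Round 1 (the studio proposes): rejecting gives the distributor an expected 0.6 × 65.28 = 39.168, so the studio offers 39.168, keeping 80.832.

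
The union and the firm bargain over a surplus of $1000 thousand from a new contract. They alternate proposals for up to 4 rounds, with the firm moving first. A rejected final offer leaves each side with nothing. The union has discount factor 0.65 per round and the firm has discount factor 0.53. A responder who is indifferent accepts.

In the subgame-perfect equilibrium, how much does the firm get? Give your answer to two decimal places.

470.58

Round 4 (the union proposes): rejection yields 0 for the firm; the union offers 0 and keeps 1000.
Round 3 (the firm proposes): the union can get 1000 next round, worth 0.65 × 1000 = 650 now; the firm offers that and keeps 350.
Round 2 (the union proposes): the firm can get 350 next round, worth 0.53 × 350 = 185.5 now. The union offers 185.5 and keeps 1000 − 185.5 = 814.5.
Round 1 (the firm proposes): the union can get 814.5 next round, worth 0.65 × 814.5 = 529.425 now, so the firm offers 529.425, keeping 470.575.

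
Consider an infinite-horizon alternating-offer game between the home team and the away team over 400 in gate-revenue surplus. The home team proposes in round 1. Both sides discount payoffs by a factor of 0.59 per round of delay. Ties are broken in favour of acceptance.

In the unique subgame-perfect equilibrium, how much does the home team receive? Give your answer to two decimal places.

251.57

In a stationary SPE each proposer offers the other exactly their discounted continuation value.
If the home team keeps x when proposing and the away team keeps y when proposing, then x = 400 − 0.59y and y = 400 − 0.59x.
Solving: x = 400(1 − 0.59) / (1 − 0.59·0.59) = 164 / 0.6519 ≈ 251.5723.
The away team gets 400 − 251.5723 ≈ 148.4277.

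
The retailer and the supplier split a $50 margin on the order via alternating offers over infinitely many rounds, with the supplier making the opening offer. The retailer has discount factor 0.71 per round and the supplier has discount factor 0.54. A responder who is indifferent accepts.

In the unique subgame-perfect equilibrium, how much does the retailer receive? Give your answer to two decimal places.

26.48

In a stationary SPE each proposer offers the other exactly their discounted continuation value.
If the supplier keeps x when proposing and the retailer keeps y when proposing, then x = 50 − 0.71y and y = 50 − 0.54x.
Solving: x = 50(1 − 0.71) / (1 − 0.54·0.71) = 14.5 / 0.6166 ≈ 23.5161.
The retailer gets 50 − 23.5161 ≈ 26.4839.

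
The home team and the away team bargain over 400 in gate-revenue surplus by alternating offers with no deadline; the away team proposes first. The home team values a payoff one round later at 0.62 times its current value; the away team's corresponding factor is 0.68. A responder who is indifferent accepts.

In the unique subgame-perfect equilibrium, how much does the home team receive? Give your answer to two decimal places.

Let x be the away team's share when the away team proposes and y be the home team's share when the home team proposes.
The home team accepts iff offered ≥ 0.62·y, so x = 400 − 0.62y. Symmetrically y = 400 − 0.68x.
Substituting: x = 400 − 0.62(400 − 0.68x), giving x(1 − 0.68·0.62) = 400(1 − 0.62).
So x = 400 × 0.38 / 0.5784 ≈ 262.7939, and the home team receives 400 − x ≈ 137.2061.

137.21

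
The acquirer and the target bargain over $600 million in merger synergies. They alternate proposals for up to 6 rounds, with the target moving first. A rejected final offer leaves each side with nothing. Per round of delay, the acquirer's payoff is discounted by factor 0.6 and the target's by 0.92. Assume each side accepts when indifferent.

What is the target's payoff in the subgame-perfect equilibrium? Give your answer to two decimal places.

445.61

Round 6 (the acquirer proposes): rejection yields 0 for the target; the acquirer offers 0 and keeps 600.
Round 5 (the target proposes): the acquirer can get 600 next round, worth 0.6 × 600 = 360 now, so the target offers 360, keeping 240.
Round 4 (the acquirer proposes): the target can get 240 next round, worth 0.92 × 240 = 220.8 now. The acquirer offers 220.8 and keeps 600 − 220.8 = 379.2.
Round 3 (the target proposes): the acquirer can get 379.2 next round, worth 0.6 × 379.2 = 227.52 now, so the target offers 227.52, keeping 372.48.
Round 2 (the acquirer proposes): the target can get 372.48 next round, worth 0.92 × 372.48 = 342.6816 now; the acquirer offers that and keeps 257.3184.
Round 1 (the target proposes): the acquirer can get 257.3184 next round, worth 0.6 × 257.3184 = 154.39104 now; the target offers that and keeps 445.60896.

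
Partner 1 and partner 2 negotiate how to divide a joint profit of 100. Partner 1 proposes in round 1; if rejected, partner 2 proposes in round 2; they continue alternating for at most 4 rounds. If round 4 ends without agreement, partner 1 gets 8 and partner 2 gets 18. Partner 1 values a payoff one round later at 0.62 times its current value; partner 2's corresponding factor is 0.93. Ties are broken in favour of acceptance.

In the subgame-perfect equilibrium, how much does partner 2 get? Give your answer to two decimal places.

84.67

Round 4 (partner 2 proposes): partner 1 gets 8 if talks fail, so partner 2 offers 8 and keeps 92.
Round 3 (partner 1 proposes): partner 2 can get 92 next round, worth 0.93 × 92 = 85.56 now; partner 1 offers that and keeps 14.44.
Round 2 (partner 2 proposes): partner 1 can get 14.44 next round, worth 0.62 × 14.44 = 8.9528 now; partner 2 offers that and keeps 91.0472.
Round 1 (partner 1 proposes): partner 2 can get 91.0472 next round, worth 0.93 × 91.0472 = 84.673896 now, so partner 1 offers 84.673896, keeping 15.326104.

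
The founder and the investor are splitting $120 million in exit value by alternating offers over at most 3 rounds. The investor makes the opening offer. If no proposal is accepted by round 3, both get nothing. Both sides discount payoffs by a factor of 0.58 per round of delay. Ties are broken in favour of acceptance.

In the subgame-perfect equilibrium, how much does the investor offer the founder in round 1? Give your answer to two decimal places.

Solve by backward induction from round 3.
Round 3 (the investor proposes): the founder will accept anything ≥ 0, so the investor offers 0 and keeps 120.
Round 2 (the founder proposes): the investor can get 120 next round, worth 0.58 × 120 = 69.6 now; the founder offers that and keeps 50.4.
Round 1 (the investor proposes): the founder can get 50.4 next round, worth 0.58 × 50.4 = 29.232 now, so the investor offers 29.232, keeping 90.768.

29.23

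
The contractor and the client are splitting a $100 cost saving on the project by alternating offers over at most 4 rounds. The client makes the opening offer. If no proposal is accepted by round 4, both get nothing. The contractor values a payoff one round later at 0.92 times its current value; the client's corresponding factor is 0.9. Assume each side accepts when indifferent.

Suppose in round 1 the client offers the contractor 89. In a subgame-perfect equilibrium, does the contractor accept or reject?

Accept

Round 4 (the contractor proposes): the client will accept anything ≥ 0, so the contractor offers 0 and keeps 100.
Round 3 (the client proposes): the contractor can get 100 next round, worth 0.92 × 100 = 92 now, so the client offers 92, keeping 8.
Round 2 (the contractor proposes): the client can get 8 next round, worth 0.9 × 8 = 7.2 now. The contractor offers 7.2 and keeps 100 − 7.2 = 92.8.
So by rejecting in round 1, the contractor gets 92.8 next round, worth 0.92 × 92.8 = 85.376 now.
Offer 89 ≥ 85.376, so the contractor accepts.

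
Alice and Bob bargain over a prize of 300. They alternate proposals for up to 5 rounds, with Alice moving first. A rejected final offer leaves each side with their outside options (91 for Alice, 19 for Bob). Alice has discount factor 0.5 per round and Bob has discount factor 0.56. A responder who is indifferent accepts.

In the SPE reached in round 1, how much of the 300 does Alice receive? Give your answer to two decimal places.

190.99

Round 5 (Alice proposes): Bob gets 19 if talks fail, so Alice offers 19 and keeps 281.
Round 4 (Bob proposes): Alice can get 281 next round, worth 0.5 × 281 = 140.5 now; Bob offers that and keeps 159.5.
Round 3 (Alice proposes): Bob can get 159.5 next round, worth 0.56 × 159.5 = 89.32 now, so Alice offers 89.32, keeping 210.68.
Round 2 (Bob proposes): Alice can get 210.68 next round, worth 0.5 × 210.68 = 105.34 now. Bob offers 105.34 and keeps 300 − 105.34 = 194.66.
Round 1 (Alice proposes): Bob can get 194.66 next round, worth 0.56 × 194.66 = 109.0096 now; Alice offers that and keeps 190.9904.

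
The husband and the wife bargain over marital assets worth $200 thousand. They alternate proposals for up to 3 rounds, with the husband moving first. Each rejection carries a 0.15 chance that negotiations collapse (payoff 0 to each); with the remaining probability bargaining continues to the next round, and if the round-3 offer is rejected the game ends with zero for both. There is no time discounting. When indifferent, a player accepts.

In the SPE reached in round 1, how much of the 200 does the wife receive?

25.5

Round 3 (the husband proposes): rejection yields 0 for the wife; the husband offers 0 and keeps 200.
Round 2 (the wife proposes): rejecting gives the husband an expected 0.85 × 200 = 170, so the wife offers 170, keeping 30.
Round 1 (the husband proposes): rejecting gives the wife an expected 0.85 × 30 = 25.5, so the husband offers 25.5, keeping 174.5.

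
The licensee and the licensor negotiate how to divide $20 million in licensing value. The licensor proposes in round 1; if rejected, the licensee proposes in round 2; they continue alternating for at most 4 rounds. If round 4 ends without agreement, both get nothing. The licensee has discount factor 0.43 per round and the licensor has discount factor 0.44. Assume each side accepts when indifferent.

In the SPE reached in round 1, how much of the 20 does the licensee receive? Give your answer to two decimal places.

Solve by backward induction from round 4.
Round 4 (the licensee proposes): rejection yields 0 for the licensor; the licensee offers 0 and keeps 20.
Round 3 (the licensor proposes): the licensee can get 20 next round, worth 0.43 × 20 = 8.6 now, so the licensor offers 8.6, keeping 11.4.
Round 2 (the licensee proposes): the licensor can get 11.4 next round, worth 0.44 × 11.4 = 5.016 now; the licensee offers that and keeps 14.984.
Round 1 (the licensor proposes): the licensee can get 14.984 next round, worth 0.43 × 14.984 = 6.44312 now. The licensor offers 6.44312 and keeps 20 − 6.44312 = 13.55688.

6.44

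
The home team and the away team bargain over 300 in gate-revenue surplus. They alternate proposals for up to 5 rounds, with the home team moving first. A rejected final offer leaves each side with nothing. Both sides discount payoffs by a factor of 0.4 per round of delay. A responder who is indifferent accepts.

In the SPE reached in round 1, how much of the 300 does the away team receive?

By backward induction:
Round 5 (the home team proposes): rejection yields 0 for the away team; the home team offers 0 and keeps 300.
Round 4 (the away team proposes): the home team can get 300 next round, worth 0.4 × 300 = 120 now. The away team offers 120 and keeps 300 − 120 = 180.
Round 3 (the home team proposes): the away team can get 180 next round, worth 0.4 × 180 = 72 now, so the home team offers 72, keeping 228.
Round 2 (the away team proposes): the home team can get 228 next round, worth 0.4 × 228 = 91.2 now, so the away team offers 91.2, keeping 208.8.
Round 1 (the home team proposes): the away team can get 208.8 next round, worth 0.4 × 208.8 = 83.52 now, so the home team offers 83.52, keeping 216.48.

83.52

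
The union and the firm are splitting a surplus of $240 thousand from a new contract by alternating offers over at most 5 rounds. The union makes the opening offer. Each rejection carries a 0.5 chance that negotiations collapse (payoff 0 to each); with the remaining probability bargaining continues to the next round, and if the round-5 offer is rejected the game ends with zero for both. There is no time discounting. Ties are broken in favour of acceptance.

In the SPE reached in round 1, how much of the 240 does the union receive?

By backward induction:
Round 5 (the union proposes): the firm will accept anything ≥ 0, so the union offers 0 and keeps 240.
Round 4 (the firm proposes): rejecting gives the union an expected 0.5 × 240 = 120; the firm offers that and keeps 120.
Round 3 (the union proposes): rejecting gives the firm an expected 0.5 × 120 = 60. The union offers 60 and keeps 240 − 60 = 180.
Round 2 (the firm proposes): rejecting gives the union an expected 0.5 × 180 = 90, so the firm offers 90, keeping 150.
Round 1 (the union proposes): rejecting gives the firm an expected 0.5 × 150 = 75; the union offers that and keeps 165.

165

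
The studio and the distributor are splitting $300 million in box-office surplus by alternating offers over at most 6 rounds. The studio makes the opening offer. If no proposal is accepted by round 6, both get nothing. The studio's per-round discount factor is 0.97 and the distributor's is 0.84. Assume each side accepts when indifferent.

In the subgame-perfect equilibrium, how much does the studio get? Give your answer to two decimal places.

118.98

Round 6 (the distributor proposes): rejection yields 0 for the studio; the distributor offers 0 and keeps 300.
Round 5 (the studio proposes): the distributor can get 300 next round, worth 0.84 × 300 = 252 now; the studio offers that and keeps 48.
Round 4 (the distributor proposes): the studio can get 48 next round, worth 0.97 × 48 = 46.56 now, so the distributor offers 46.56, keeping 253.44.
Round 3 (the studio proposes): the distributor can get 253.44 next round, worth 0.84 × 253.44 = 212.8896 now, so the studio offers 212.8896, keeping 87.1104.
Round 2 (the distributor proposes): the studio can get 87.1104 next round, worth 0.97 × 87.1104 = 84.497088 now, so the distributor offers 84.497088, keeping 215.502912.
Round 1 (the studio proposes): the distributor can get 215.502912 next round, worth 0.84 × 215.502912 = 181.02244608 now. The studio offers 181.02244608 and keeps 300 − 181.02244608 = 118.97755392.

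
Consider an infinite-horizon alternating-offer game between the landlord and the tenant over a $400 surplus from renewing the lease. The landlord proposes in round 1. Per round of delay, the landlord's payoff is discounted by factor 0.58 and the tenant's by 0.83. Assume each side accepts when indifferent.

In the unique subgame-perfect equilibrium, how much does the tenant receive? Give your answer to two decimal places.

268.88

When the landlord proposes, the tenant accepts any offer worth at least 0.83 times what the tenant would get by proposing next round; and vice versa.
This gives x = 400 − 0.83y and y = 400 − 0.58x, where x and y are each side's share when it proposes.
Hence (1 − 0.83·0.58)x = 400(1 − 0.83), i.e. 0.5186·x = 68.
x ≈ 131.1223; the tenant's share is 400 − x ≈ 268.8777.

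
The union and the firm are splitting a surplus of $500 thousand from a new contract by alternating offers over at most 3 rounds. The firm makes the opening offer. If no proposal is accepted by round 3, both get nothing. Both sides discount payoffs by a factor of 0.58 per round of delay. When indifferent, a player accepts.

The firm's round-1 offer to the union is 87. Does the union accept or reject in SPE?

Reject

Work out the union's continuation value if the offer is rejected.
Round 3 (the firm proposes): rejection yields 0 for the union; the firm offers 0 and keeps 500.
Round 2 (the union proposes): the firm can get 500 next round, worth 0.58 × 500 = 290 now; the union offers that and keeps 210.
So by rejecting in round 1, the union gets 210 next round, worth 0.58 × 210 = 121.8 now.
Offer 87 < 121.8, so the union rejects.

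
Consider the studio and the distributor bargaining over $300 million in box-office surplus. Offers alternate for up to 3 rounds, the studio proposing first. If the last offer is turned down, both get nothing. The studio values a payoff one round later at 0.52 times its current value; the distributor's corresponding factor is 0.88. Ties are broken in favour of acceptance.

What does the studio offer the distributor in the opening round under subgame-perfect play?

Round 3 (the studio proposes): the distributor will accept anything ≥ 0, so the studio offers 0 and keeps 300.
Round 2 (the distributor proposes): the studio can get 300 next round, worth 0.52 × 300 = 156 now, so the distributor offers 156, keeping 144.
Round 1 (the studio proposes): the distributor can get 144 next round, worth 0.88 × 144 = 126.72 now. The studio offers 126.72 and keeps 300 − 126.72 = 173.28.

126.72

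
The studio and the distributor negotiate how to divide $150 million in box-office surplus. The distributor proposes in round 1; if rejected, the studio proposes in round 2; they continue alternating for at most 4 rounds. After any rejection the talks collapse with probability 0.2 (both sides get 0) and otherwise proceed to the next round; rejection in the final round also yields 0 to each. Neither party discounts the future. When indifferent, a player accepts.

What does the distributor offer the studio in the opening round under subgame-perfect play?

Round 4 (the studio proposes): the distributor will accept anything ≥ 0, so the studio offers 0 and keeps 150.
Round 3 (the distributor proposes): rejecting gives the studio an expected 0.8 × 150 = 120; the distributor offers that and keeps 30.
Round 2 (the studio proposes): rejecting gives the distributor an expected 0.8 × 30 = 24, so the studio offers 24, keeping 126.
Round 1 (the distributor proposes): rejecting gives the studio an expected 0.8 × 126 = 100.8. The distributor offers 100.8 and keeps 150 − 100.8 = 49.2.

100.8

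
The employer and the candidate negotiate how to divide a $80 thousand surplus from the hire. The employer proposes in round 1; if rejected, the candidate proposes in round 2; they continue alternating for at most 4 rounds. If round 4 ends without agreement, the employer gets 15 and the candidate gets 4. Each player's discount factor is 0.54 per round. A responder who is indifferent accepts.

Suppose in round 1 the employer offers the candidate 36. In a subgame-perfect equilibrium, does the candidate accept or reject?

Accept

Round 4 (the candidate proposes): the employer gets 15 if talks fail, so the candidate offers 15 and keeps 65.
Round 3 (the employer proposes): the candidate can get 65 next round, worth 0.54 × 65 = 35.1 now. The employer offers 35.1 and keeps 80 − 35.1 = 44.9.
Round 2 (the candidate proposes): the employer can get 44.9 next round, worth 0.54 × 44.9 = 24.246 now. The candidate offers 24.246 and keeps 80 − 24.246 = 55.754.
So by rejecting in round 1, the candidate gets 55.754 next round, worth 0.54 × 55.754 = 30.10716 now.
Offer 36 ≥ 30.10716, so the candidate accepts.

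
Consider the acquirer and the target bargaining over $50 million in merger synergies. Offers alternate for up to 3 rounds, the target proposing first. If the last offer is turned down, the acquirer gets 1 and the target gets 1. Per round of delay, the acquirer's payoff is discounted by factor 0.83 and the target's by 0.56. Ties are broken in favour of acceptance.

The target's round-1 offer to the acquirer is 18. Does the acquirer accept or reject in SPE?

Work out the acquirer's continuation value if the offer is rejected.
Round 3 (the target proposes): the acquirer gets 1 if talks fail, so the target offers 1 and keeps 49.
Round 2 (the acquirer proposes): the target can get 49 next round, worth 0.56 × 49 = 27.44 now, so the acquirer offers 27.44, keeping 22.56.
So by rejecting in round 1, the acquirer gets 22.56 next round, worth 0.83 × 22.56 = 18.7248 now.
Offer 18 < 18.7248, so the acquirer rejects.

Reject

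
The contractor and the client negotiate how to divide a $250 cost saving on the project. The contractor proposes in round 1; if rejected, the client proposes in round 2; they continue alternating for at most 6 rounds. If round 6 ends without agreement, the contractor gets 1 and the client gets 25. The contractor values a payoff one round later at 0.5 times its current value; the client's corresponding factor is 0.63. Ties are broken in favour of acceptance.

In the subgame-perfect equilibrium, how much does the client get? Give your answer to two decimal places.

Round 6 (the client proposes): the contractor gets 1 if talks fail, so the client offers 1 and keeps 249.
Round 5 (the contractor proposes): the client can get 249 next round, worth 0.63 × 249 = 156.87 now. The contractor offers 156.87 and keeps 250 − 156.87 = 93.13.
Round 4 (the client proposes): the contractor can get 93.13 next round, worth 0.5 × 93.13 = 46.565 now. The client offers 46.565 and keeps 250 − 46.565 = 203.435.
Round 3 (the contractor proposes): the client can get 203.435 next round, worth 0.63 × 203.435 = 128.16405 now; the contractor offers that and keeps 121.83595.
Round 2 (the client proposes): the contractor can get 121.83595 next round, worth 0.5 × 121.83595 = 60.917975 now. The client offers 60.917975 and keeps 250 − 60.917975 = 189.082025.
Round 1 (the contractor proposes): the client can get 189.082025 next round, worth 0.63 × 189.082025 = 119.12167575 now; the contractor offers that and keeps 130.87832425.

119.12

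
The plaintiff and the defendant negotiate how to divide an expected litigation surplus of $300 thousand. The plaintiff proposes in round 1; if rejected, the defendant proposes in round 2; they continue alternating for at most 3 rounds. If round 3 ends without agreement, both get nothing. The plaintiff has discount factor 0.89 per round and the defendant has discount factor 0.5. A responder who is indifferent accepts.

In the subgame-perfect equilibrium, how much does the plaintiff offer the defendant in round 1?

By backward induction:
Round 3 (the plaintiff proposes): rejection yields 0 for the defendant; the plaintiff offers 0 and keeps 300.
Round 2 (the defendant proposes): the plaintiff can get 300 next round, worth 0.89 × 300 = 267 now. The defendant offers 267 and keeps 300 − 267 = 33.
Round 1 (the plaintiff proposes): the defendant can get 33 next round, worth 0.5 × 33 = 16.5 now. The plaintiff offers 16.5 and keeps 300 − 16.5 = 283.5.

16.5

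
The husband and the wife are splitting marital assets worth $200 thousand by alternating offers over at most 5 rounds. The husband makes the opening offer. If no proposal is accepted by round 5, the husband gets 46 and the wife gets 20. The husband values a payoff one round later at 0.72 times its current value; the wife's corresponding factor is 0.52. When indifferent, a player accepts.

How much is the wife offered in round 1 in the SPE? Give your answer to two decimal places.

42.83

By backward induction:
Round 5 (the husband proposes): the wife gets 20 if talks fail, so the husband offers 20 and keeps 180.
Round 4 (the wife proposes): the husband can get 180 next round, worth 0.72 × 180 = 129.6 now; the wife offers that and keeps 70.4.
Round 3 (the husband proposes): the wife can get 70.4 next round, worth 0.52 × 70.4 = 36.608 now; the husband offers that and keeps 163.392.
Round 2 (the wife proposes): the husband can get 163.392 next round, worth 0.72 × 163.392 = 117.64224 now; the wife offers that and keeps 82.35776.
Round 1 (the husband proposes): the wife can get 82.35776 next round, worth 0.52 × 82.35776 = 42.8260352 now; the husband offers that and keeps 157.1739648.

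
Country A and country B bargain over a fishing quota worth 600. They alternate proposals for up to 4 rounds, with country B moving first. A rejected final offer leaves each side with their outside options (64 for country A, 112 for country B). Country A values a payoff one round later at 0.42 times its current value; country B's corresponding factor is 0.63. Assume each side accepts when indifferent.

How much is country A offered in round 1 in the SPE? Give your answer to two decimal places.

147.47

Round 4 (country A proposes): country B gets 112 if talks fail, so country A offers 112 and keeps 488.
Round 3 (country B proposes): country A can get 488 next round, worth 0.42 × 488 = 204.96 now, so country B offers 204.96, keeping 395.04.
Round 2 (country A proposes): country B can get 395.04 next round, worth 0.63 × 395.04 = 248.8752 now; country A offers that and keeps 351.1248.
Round 1 (country B proposes): country A can get 351.1248 next round, worth 0.42 × 351.1248 = 147.472416 now. Country B offers 147.472416 and keeps 600 − 147.472416 = 452.527584.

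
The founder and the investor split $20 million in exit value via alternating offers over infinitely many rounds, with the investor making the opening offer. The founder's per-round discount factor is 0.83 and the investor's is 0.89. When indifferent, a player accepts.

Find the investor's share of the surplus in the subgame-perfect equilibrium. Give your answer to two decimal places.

In a stationary SPE each proposer offers the other exactly their discounted continuation value.
If the investor keeps x when proposing and the founder keeps y when proposing, then x = 20 − 0.83y and y = 20 − 0.89x.
Solving: x = 20(1 − 0.83) / (1 − 0.89·0.83) = 3.4 / 0.2613 ≈ 13.0119.
The founder gets 20 − 13.0119 ≈ 6.9881.

13.01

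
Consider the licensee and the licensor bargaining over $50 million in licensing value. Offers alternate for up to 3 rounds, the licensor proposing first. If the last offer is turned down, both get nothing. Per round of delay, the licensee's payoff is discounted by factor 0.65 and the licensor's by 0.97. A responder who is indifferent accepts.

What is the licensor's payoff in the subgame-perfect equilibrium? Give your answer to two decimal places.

49.03

Work backward from the last round.
Round 3 (the licensor proposes): the licensee will accept anything ≥ 0, so the licensor offers 0 and keeps 50.
Round 2 (the licensee proposes): the licensor can get 50 next round, worth 0.97 × 50 = 48.5 now. The licensee offers 48.5 and keeps 50 − 48.5 = 1.5.
Round 1 (the licensor proposes): the licensee can get 1.5 next round, worth 0.65 × 1.5 = 0.975 now. The licensor offers 0.975 and keeps 50 − 0.975 = 49.025.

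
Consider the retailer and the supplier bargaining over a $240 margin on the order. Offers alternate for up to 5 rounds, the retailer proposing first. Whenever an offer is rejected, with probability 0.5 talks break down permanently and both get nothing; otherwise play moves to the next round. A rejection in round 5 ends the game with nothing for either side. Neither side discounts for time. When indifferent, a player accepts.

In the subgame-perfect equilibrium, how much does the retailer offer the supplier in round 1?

75

Round 5 (the retailer proposes): the supplier will accept anything ≥ 0, so the retailer offers 0 and keeps 240.
Round 4 (the supplier proposes): rejecting gives the retailer an expected 0.5 × 240 = 120. The supplier offers 120 and keeps 240 − 120 = 120.
Round 3 (the retailer proposes): rejecting gives the supplier an expected 0.5 × 120 = 60; the retailer offers that and keeps 180.
Round 2 (the supplier proposes): rejecting gives the retailer an expected 0.5 × 180 = 90. The supplier offers 90 and keeps 240 − 90 = 150.
Round 1 (the retailer proposes): rejecting gives the supplier an expected 0.5 × 150 = 75. The retailer offers 75 and keeps 240 − 75 = 165.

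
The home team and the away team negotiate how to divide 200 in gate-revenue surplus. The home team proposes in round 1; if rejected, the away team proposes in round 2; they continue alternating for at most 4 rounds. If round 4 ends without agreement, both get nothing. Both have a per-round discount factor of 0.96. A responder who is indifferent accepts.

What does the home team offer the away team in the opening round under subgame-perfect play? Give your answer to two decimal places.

184.63

Solve by backward induction from round 4.
Round 4 (the away team proposes): the home team will accept anything ≥ 0, so the away team offers 0 and keeps 200.
Round 3 (the home team proposes): the away team can get 200 next round, worth 0.96 × 200 = 192 now, so the home team offers 192, keeping 8.
Round 2 (the away team proposes): the home team can get 8 next round, worth 0.96 × 8 = 7.68 now; the away team offers that and keeps 192.32.
Round 1 (the home team proposes): the away team can get 192.32 next round, worth 0.96 × 192.32 = 184.6272 now. The home team offers 184.6272 and keeps 200 − 184.6272 = 15.3728.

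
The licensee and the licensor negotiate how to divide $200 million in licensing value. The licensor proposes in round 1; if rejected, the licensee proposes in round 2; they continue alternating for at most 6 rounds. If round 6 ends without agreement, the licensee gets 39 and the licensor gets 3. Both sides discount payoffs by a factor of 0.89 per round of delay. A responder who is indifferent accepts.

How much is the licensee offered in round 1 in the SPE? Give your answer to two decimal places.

145.10

Round 6 (the licensee proposes): the licensor gets 3 if talks fail, so the licensee offers 3 and keeps 197.
Round 5 (the licensor proposes): the licensee can get 197 next round, worth 0.89 × 197 = 175.33 now. The licensor offers 175.33 and keeps 200 − 175.33 = 24.67.
Round 4 (the licensee proposes): the licensor can get 24.67 next round, worth 0.89 × 24.67 = 21.9563 now; the licensee offers that and keeps 178.0437.
Round 3 (the licensor proposes): the licensee can get 178.0437 next round, worth 0.89 × 178.0437 = 158.458893 now, so the licensor offers 158.458893, keeping 41.541107.
Round 2 (the licensee proposes): the licensor can get 41.541107 next round, worth 0.89 × 41.541107 = 36.97158523 now, so the licensee offers 36.97158523, keeping 163.02841477.
Round 1 (the licensor proposes): the licensee can get 163.02841477 next round, worth 0.89 × 163.02841477 = 145.0952891453 now. The licensor offers 145.0952891453 and keeps 200 − 145.0952891453 = 54.9047108547.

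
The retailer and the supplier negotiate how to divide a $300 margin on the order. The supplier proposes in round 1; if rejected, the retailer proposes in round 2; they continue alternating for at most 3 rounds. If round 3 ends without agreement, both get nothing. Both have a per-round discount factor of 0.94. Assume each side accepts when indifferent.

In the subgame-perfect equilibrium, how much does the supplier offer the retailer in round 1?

16.92

Work backward from the last round.
Round 3 (the supplier proposes): the retailer will accept anything ≥ 0, so the supplier offers 0 and keeps 300.
Round 2 (the retailer proposes): the supplier can get 300 next round, worth 0.94 × 300 = 282 now. The retailer offers 282 and keeps 300 − 282 = 18.
Round 1 (the supplier proposes): the retailer can get 18 next round, worth 0.94 × 18 = 16.92 now; the supplier offers that and keeps 283.08.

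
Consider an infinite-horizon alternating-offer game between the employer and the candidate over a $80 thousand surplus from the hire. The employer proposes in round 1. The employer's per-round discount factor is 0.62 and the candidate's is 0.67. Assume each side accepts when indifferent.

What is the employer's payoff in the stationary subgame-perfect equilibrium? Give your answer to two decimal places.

45.16

In a stationary SPE each proposer offers the other exactly their discounted continuation value.
If the employer keeps x when proposing and the candidate keeps y when proposing, then x = 80 − 0.67y and y = 80 − 0.62x.
Solving: x = 80(1 − 0.67) / (1 − 0.62·0.67) = 26.4 / 0.5846 ≈ 45.1591.
The candidate gets 80 − 45.1591 ≈ 34.8409.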